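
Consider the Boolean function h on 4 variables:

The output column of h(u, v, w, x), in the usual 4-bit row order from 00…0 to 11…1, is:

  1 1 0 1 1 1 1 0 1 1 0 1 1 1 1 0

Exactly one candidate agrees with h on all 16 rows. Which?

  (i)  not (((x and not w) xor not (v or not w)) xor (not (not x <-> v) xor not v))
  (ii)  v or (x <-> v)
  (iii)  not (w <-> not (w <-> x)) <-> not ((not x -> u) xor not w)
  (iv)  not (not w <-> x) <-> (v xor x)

i

(ii) fails at (0,0,0,1): the formula yields 0, h is 1.
(iii) fails at (0,0,1,1): the formula yields 0, h is 1.
(iv) fails at (0,0,0,0): the formula yields 0, h is 1.
Only (i) survives; checking it on all 16 rows confirms it matches h.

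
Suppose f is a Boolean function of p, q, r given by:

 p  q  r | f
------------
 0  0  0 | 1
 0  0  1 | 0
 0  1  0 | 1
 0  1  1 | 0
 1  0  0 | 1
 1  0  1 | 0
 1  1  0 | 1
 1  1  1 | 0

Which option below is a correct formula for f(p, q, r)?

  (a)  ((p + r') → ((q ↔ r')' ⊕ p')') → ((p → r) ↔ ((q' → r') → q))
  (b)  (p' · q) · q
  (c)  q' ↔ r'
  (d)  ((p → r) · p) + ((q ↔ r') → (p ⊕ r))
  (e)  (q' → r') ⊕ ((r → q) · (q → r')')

e

(a): at (0,0,0) it gives 0, but f = 1 — eliminated.
(b): at (0,0,0) it gives 0, but f = 1 — eliminated.
(c): at (0,1,0) it gives 0, but f = 1 — eliminated.
(d): at (0,0,1) it gives 1, but f = 0 — eliminated.
Only (e) survives; checking it on all 8 rows confirms it matches f.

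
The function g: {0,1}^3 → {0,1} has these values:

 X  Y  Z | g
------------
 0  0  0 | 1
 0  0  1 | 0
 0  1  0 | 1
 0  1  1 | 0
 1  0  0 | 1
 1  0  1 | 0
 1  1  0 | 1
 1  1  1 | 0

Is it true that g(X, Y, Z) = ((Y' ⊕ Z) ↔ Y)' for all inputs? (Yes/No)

Yes

Test each input against both g and the formula:
  X=0, Y=0, Z=0: formula gives 1, g = 1 ✓
  X=0, Y=0, Z=1: formula gives 0, g = 0 ✓
  X=0, Y=1, Z=0: formula gives 1, g = 1 ✓
  X=0, Y=1, Z=1: formula gives 0, g = 0 ✓
  X=1, Y=0, Z=0: formula gives 1, g = 1 ✓
  …and likewise for the remaining 3 rows.
All 8 rows match — the expression computes g exactly.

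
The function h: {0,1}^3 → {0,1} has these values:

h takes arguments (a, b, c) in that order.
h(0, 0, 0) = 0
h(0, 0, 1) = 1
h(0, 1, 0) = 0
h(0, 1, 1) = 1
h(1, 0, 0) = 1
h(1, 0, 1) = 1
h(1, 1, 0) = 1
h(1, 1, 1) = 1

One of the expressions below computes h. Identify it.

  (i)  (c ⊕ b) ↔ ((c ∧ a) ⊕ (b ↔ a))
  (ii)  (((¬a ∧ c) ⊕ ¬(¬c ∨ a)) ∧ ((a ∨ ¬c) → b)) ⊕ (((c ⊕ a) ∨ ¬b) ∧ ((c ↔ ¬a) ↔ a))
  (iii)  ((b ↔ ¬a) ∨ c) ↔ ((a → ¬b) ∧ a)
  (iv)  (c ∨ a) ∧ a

i

(ii) fails at (0,0,0): the formula yields 1, h is 0.
(iii) fails at (0,0,0): the formula yields 1, h is 0.
(iv) fails at (0,0,1): the formula yields 0, h is 1.
That leaves (i). Evaluating it on every row reproduces the table of h exactly.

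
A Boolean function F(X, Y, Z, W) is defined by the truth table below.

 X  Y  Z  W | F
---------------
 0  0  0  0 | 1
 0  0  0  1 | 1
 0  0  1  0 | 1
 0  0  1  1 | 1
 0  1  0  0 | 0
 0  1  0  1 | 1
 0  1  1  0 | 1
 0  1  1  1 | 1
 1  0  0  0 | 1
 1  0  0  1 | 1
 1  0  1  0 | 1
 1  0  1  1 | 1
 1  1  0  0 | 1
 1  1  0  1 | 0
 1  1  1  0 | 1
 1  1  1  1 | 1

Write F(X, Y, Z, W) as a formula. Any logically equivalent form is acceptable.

F(X, Y, Z, W) = ((((X' · Y) · Z') · W') + (((X · Y) · Z') · W))'

F is 0 on only 2 rows — (0,1,0,0), (1,1,0,1). Writing each as a minterm (¬X·Y·¬Z·¬W, X·Y·¬Z·W) and OR-ing them characterizes exactly where F=0, so F is the negation of that disjunction.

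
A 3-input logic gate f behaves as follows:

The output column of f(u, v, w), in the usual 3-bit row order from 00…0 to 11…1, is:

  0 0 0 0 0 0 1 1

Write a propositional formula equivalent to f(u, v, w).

Collect the rows where f=1 — (1,1,0), (1,1,1) — and write one minterm per row: u·v·¬w, u·v·w. Their union (logical OR) reproduces the table exactly.

f(u, v, w) = ((u & v) & ~w) | ((u & v) & w)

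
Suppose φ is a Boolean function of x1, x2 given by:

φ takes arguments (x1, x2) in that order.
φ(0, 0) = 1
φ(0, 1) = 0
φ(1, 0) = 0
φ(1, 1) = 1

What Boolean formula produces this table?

φ(x1, x2) = (x1 ⊕ x2)'

The output is 1 exactly when an even number of inputs are 1 — the complement of 2-way XOR.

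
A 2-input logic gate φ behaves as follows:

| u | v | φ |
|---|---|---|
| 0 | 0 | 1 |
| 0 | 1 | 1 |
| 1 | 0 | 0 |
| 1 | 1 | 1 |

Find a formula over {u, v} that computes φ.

φ(u, v) = u → v

This is u → v (false only at 1,0).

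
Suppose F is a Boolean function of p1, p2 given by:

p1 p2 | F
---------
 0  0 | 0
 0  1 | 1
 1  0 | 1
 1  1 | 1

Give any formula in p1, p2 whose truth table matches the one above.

F(p1, p2) = p1 + p2

The output is 1 whenever at least one input is 1 — the OR of all inputs.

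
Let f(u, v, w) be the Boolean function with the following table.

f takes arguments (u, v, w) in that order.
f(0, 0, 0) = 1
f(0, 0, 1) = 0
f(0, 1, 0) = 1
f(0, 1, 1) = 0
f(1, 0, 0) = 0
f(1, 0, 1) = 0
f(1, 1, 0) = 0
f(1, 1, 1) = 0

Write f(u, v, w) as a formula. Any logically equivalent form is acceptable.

The 1-rows are (0,0,0), (0,1,0). Each contributes one minterm — ¬u·¬v·¬w; ¬u·v·¬w — and their disjunction is a sum-of-products form of f.

f(u, v, w) = ((~u & ~v) & ~w) | ((~u & v) & ~w)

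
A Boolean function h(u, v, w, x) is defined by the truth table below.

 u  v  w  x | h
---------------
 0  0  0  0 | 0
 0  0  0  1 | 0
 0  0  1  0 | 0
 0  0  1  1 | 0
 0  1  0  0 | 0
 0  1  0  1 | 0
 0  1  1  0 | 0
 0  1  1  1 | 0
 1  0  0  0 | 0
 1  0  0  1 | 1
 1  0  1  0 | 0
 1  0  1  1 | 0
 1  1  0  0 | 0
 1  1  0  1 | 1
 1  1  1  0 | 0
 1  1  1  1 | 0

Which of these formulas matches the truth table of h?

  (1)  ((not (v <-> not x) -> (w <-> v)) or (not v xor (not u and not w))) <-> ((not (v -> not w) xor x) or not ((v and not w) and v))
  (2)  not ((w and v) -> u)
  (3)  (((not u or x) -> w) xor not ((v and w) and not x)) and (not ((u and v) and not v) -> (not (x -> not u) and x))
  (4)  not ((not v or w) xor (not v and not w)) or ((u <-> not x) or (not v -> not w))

3

(1): at (0,0,0,0) it gives 1, but h = 0 — eliminated.
(2): at (0,1,1,0) it gives 1, but h = 0 — eliminated.
(4): at (0,0,0,0) it gives 1, but h = 0 — eliminated.
Only (3) survives; checking it on all 16 rows confirms it matches h.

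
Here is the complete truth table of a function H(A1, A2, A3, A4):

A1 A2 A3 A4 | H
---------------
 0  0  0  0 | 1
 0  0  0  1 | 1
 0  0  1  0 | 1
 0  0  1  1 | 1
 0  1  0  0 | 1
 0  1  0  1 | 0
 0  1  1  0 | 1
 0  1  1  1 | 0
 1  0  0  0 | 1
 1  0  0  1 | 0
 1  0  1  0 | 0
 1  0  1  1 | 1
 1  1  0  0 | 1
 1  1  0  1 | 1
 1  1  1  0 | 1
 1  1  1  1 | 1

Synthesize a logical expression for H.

There are just 4 zero rows: (0,1,0,1), (0,1,1,1), (1,0,0,1), (1,0,1,0). Their minterms are ¬A1·A2·¬A3·A4, ¬A1·A2·A3·A4, A1·¬A2·¬A3·A4, A1·¬A2·A3·¬A4; the OR of those covers precisely the 0-outputs, and negating it yields H.

H(A1, A2, A3, A4) = ~((((((~A1 & A2) & ~A3) & A4) | (((~A1 & A2) & A3) & A4)) | (((A1 & ~A2) & ~A3) & A4)) | (((A1 & ~A2) & A3) & ~A4))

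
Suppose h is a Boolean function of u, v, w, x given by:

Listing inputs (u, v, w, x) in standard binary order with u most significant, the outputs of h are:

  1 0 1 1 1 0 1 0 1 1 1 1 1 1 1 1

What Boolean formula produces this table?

There are just 3 zero rows: (0,0,0,1), (0,1,0,1), (0,1,1,1). Their minterms are ¬u·¬v·¬w·x, ¬u·v·¬w·x, ¬u·v·w·x; the OR of those covers precisely the 0-outputs, and negating it yields h.

h(u, v, w, x) = not (((((not u and not v) and not w) and x) or (((not u and v) and not w) and x)) or (((not u and v) and w) and x))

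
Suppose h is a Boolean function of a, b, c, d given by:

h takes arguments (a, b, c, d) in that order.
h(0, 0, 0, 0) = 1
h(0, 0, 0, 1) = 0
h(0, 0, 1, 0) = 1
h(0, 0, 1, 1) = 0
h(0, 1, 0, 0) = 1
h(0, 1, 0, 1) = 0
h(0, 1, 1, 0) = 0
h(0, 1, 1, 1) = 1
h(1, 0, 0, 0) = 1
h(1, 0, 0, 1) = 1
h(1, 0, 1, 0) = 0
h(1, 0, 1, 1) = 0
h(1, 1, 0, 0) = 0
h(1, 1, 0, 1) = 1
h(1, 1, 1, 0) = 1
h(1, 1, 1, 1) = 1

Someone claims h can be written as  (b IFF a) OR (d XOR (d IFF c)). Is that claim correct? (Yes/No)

No

Test each input against both h and the formula:
  a=0, b=0, c=0, d=0: formula gives 1, h = 1 ✓
  a=0, b=0, c=0, d=1: formula gives 1, but h = 0 ✗
Row (0,0,0,1) is a counterexample, so the formula is not equivalent to h.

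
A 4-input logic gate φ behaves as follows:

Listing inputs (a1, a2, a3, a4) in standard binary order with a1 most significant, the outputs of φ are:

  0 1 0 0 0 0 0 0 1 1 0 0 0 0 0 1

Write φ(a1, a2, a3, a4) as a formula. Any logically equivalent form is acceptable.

The 1-rows are (0,0,0,1), (1,0,0,0), (1,0,0,1), (1,1,1,1). Each contributes one minterm — ¬a1·¬a2·¬a3·a4; a1·¬a2·¬a3·¬a4; a1·¬a2·¬a3·a4; a1·a2·a3·a4 — and their disjunction is a sum-of-products form of φ.

φ(a1, a2, a3, a4) = (((((not a1 and not a2) and not a3) and a4) or (((a1 and not a2) and not a3) and not a4)) or (((a1 and not a2) and not a3) and a4)) or (((a1 and a2) and a3) and a4)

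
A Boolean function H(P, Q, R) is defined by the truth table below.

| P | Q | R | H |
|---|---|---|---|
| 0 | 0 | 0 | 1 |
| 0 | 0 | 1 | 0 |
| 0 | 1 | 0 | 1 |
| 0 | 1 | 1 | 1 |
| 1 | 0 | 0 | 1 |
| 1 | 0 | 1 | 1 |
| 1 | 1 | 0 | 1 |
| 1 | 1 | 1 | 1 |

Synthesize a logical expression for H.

Only row (0,0,1) gives 0. So H is 1 everywhere except there — the complement of the minterm ¬P·¬Q·R.

H(P, Q, R) = NOT ((NOT P AND NOT Q) AND R)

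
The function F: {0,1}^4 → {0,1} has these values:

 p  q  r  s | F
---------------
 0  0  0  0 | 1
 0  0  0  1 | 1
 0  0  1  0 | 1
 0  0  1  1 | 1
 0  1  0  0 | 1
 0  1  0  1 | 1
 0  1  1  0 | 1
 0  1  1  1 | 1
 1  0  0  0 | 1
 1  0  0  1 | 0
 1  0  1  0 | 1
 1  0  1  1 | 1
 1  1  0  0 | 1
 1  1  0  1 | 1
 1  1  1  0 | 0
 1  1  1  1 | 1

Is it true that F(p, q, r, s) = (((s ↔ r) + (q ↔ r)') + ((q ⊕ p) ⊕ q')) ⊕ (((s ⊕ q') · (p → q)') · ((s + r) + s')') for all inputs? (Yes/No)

Yes

Check the formula against F row by row:
  p=0, q=0, r=0, s=0: formula gives 1, F = 1 ✓
  p=0, q=0, r=0, s=1: formula gives 1, F = 1 ✓
  p=0, q=0, r=1, s=0: formula gives 1, F = 1 ✓
  p=0, q=0, r=1, s=1: formula gives 1, F = 1 ✓
  …and likewise for the remaining 12 rows.
All 16 rows match — the expression computes F exactly.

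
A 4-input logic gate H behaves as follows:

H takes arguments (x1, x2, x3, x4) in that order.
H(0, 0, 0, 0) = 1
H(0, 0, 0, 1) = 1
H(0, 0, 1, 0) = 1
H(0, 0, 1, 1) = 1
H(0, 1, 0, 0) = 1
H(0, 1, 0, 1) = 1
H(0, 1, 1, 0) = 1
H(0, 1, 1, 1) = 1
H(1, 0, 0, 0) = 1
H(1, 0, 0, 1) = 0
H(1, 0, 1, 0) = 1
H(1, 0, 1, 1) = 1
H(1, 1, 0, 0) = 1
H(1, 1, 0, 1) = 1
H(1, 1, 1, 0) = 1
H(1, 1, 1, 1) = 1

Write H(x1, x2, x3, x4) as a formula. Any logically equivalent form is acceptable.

H is 0 on exactly one input, (1,0,0,1), whose minterm is x1·¬x2·¬x3·x4. So H is the negation of that single conjunction.

H(x1, x2, x3, x4) = ¬(((x1 ∧ ¬x2) ∧ ¬x3) ∧ x4)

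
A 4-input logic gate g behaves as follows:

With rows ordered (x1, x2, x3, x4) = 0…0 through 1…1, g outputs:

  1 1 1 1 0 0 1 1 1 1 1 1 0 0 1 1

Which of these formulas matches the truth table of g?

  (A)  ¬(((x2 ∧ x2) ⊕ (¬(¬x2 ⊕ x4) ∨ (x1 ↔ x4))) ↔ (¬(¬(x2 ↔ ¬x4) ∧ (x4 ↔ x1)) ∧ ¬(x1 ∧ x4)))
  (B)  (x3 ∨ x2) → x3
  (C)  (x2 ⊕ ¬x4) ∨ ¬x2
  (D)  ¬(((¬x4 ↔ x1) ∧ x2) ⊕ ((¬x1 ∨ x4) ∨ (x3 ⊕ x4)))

(A): at (0,0,0,1) it gives 0, but g = 1 — eliminated.
(C): at (0,1,0,1) it gives 1, but g = 0 — eliminated.
(D): at (0,0,0,0) it gives 0, but g = 1 — eliminated.
That leaves (B). Evaluating it on every row reproduces the table of g exactly.

B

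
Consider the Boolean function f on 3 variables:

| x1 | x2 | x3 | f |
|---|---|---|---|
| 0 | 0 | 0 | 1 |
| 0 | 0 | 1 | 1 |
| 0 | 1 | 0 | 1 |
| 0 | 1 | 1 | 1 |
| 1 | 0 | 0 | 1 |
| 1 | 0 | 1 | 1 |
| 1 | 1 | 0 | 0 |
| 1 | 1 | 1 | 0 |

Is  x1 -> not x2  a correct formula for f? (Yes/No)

Test each input against both f and the formula:
  x1=0, x2=0, x3=0: formula gives 1, f = 1 ✓
  x1=0, x2=0, x3=1: formula gives 1, f = 1 ✓
  x1=0, x2=1, x3=0: formula gives 1, f = 1 ✓
  x1=0, x2=1, x3=1: formula gives 1, f = 1 ✓
  x1=1, x2=0, x3=0: formula gives 1, f = 1 ✓
  … (the remaining 3 rows also agree.)
No disagreement on any input; they are logically equivalent.

Yes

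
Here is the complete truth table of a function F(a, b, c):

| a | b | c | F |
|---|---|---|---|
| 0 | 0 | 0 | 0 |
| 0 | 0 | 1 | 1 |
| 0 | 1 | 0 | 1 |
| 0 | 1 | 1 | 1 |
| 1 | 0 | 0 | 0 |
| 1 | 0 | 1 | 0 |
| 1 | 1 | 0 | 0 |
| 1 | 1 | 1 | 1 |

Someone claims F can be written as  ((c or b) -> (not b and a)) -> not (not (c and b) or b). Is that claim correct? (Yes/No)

No

Test each input against both F and the formula:
  a=0, b=0, c=0: formula gives 0, F = 0 ✓
  a=0, b=0, c=1: formula gives 1, F = 1 ✓
  a=0, b=1, c=0: formula gives 1, F = 1 ✓
  a=0, b=1, c=1: formula gives 1, F = 1 ✓
  a=1, b=0, c=0: formula gives 0, F = 0 ✓
  …
  a=1, b=1, c=0: formula gives 1, but F = 0 ✗
Since they disagree at (1,1,0), the expression is not a correct formula for F.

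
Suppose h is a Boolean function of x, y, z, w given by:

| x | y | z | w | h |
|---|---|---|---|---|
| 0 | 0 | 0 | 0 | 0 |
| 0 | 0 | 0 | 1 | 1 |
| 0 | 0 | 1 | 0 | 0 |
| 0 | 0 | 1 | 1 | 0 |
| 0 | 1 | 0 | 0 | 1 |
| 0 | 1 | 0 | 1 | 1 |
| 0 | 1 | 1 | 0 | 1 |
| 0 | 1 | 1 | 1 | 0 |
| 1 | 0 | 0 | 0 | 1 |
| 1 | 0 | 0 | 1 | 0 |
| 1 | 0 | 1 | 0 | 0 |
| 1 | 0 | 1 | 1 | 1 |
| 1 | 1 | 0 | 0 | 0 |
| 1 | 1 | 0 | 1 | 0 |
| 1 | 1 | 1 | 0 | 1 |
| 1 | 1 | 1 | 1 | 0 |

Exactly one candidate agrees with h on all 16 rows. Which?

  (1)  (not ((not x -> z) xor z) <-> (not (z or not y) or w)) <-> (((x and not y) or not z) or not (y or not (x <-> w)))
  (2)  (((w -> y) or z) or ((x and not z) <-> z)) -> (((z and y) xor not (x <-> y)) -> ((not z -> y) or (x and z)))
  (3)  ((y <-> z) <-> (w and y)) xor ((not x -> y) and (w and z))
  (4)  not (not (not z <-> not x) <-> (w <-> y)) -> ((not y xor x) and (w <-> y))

(2): at (0,0,0,0) it gives 1, but h = 0 — eliminated.
(3): at (0,0,0,1) it gives 0, but h = 1 — eliminated.
(4): at (0,0,0,0) it gives 1, but h = 0 — eliminated.
That leaves (1). Evaluating it on every row reproduces the table of h exactly.

1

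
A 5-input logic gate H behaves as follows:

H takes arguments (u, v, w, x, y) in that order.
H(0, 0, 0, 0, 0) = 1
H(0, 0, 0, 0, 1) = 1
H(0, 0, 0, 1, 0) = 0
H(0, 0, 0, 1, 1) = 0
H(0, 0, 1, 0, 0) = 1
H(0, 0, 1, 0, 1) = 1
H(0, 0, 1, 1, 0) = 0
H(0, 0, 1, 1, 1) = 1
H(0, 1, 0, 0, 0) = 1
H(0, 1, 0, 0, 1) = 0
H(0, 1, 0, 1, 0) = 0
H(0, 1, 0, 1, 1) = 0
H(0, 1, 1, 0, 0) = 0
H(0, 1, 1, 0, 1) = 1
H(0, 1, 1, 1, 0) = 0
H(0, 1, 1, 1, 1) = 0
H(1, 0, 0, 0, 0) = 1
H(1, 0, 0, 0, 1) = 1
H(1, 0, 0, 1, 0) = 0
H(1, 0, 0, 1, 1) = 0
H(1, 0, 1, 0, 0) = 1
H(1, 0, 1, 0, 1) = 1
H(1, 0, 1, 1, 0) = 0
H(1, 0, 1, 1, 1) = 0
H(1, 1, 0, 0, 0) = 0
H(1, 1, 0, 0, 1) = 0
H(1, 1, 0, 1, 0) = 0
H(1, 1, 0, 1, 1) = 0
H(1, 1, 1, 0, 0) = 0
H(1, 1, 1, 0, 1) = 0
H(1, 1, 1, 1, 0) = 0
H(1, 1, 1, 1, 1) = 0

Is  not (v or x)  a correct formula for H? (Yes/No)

Check the formula against H row by row:
  u=0, v=0, w=0, x=0, y=0: formula gives 1, H = 1 ✓
  u=0, v=0, w=0, x=0, y=1: formula gives 1, H = 1 ✓
  u=0, v=0, w=0, x=1, y=0: formula gives 0, H = 0 ✓
  u=0, v=0, w=0, x=1, y=1: formula gives 0, H = 0 ✓
  …
  u=0, v=0, w=1, x=1, y=1: formula gives 0, but H = 1 ✗
A single disagreement suffices: at (0,0,1,1,1) they differ, so the formula does not compute H.

No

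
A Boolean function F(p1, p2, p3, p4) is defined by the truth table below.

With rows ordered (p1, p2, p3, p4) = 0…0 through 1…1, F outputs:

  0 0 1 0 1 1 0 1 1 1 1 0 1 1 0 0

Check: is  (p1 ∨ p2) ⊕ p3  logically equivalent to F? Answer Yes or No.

Evaluate (p1 ∨ p2) ⊕ p3 on each row and compare to F:
  p1=0, p2=0, p3=0, p4=0: formula gives 0, F = 0 ✓
  p1=0, p2=0, p3=0, p4=1: formula gives 0, F = 0 ✓
  p1=0, p2=0, p3=1, p4=0: formula gives 1, F = 1 ✓
  p1=0, p2=0, p3=1, p4=1: formula gives 1, but F = 0 ✗
Since they disagree at (0,0,1,1), the expression is not a correct formula for F.

No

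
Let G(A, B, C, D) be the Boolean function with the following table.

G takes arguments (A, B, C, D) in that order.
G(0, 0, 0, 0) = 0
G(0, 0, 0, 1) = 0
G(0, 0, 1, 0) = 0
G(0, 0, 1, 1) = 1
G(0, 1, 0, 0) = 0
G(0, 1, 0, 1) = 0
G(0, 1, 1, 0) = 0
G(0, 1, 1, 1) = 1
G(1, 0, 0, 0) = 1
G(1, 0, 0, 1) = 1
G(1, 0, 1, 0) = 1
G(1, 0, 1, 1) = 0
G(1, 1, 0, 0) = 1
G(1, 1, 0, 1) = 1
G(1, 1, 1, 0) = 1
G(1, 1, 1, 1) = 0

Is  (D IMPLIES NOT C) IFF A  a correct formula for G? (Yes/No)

Evaluate (D IMPLIES NOT C) IFF A on each row and compare to G:
  A=0, B=0, C=0, D=0: formula gives 0, G = 0 ✓
  A=0, B=0, C=0, D=1: formula gives 0, G = 0 ✓
  A=0, B=0, C=1, D=0: formula gives 0, G = 0 ✓
  A=0, B=0, C=1, D=1: formula gives 1, G = 1 ✓
  …and likewise for the remaining 12 rows.
No disagreement on any input; they are logically equivalent.

Yes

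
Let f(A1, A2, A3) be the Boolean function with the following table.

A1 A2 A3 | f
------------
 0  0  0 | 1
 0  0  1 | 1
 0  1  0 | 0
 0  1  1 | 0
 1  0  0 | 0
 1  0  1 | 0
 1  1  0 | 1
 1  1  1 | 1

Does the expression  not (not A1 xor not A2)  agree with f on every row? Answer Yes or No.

Evaluate not (not A1 xor not A2) on each row and compare to f:
  A1=0, A2=0, A3=0: formula gives 1, f = 1 ✓
  A1=0, A2=0, A3=1: formula gives 1, f = 1 ✓
  A1=0, A2=1, A3=0: formula gives 0, f = 0 ✓
  A1=0, A2=1, A3=1: formula gives 0, f = 0 ✓
  A1=1, A2=0, A3=0: formula gives 0, f = 0 ✓
  … (the remaining 3 rows also agree.)
All 8 rows match — the expression computes f exactly.

Yes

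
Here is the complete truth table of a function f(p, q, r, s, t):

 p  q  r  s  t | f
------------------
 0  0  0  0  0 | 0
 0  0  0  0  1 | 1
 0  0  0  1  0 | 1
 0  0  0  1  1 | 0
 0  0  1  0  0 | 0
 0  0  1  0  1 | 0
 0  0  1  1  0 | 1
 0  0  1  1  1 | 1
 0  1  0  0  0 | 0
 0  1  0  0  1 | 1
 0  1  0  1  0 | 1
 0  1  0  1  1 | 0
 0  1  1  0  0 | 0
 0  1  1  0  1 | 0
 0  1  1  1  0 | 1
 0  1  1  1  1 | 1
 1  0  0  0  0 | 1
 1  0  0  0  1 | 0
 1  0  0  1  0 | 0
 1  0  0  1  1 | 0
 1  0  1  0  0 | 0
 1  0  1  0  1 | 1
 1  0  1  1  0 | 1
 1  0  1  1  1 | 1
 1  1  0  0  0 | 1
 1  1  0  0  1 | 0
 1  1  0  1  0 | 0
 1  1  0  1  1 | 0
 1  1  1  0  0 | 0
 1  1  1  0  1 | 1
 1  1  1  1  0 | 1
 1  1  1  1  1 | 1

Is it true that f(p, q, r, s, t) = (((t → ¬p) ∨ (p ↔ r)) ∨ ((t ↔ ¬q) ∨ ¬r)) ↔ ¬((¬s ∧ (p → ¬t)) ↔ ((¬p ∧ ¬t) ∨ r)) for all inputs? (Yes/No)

Check the formula against f row by row:
  p=0, q=0, r=0, s=0, t=0: formula gives 0, f = 0 ✓
  p=0, q=0, r=0, s=0, t=1: formula gives 1, f = 1 ✓
  p=0, q=0, r=0, s=1, t=0: formula gives 1, f = 1 ✓
  p=0, q=0, r=0, s=1, t=1: formula gives 0, f = 0 ✓
  …and likewise for the remaining 28 rows.
Every row agrees, so the formula is equivalent.

Yes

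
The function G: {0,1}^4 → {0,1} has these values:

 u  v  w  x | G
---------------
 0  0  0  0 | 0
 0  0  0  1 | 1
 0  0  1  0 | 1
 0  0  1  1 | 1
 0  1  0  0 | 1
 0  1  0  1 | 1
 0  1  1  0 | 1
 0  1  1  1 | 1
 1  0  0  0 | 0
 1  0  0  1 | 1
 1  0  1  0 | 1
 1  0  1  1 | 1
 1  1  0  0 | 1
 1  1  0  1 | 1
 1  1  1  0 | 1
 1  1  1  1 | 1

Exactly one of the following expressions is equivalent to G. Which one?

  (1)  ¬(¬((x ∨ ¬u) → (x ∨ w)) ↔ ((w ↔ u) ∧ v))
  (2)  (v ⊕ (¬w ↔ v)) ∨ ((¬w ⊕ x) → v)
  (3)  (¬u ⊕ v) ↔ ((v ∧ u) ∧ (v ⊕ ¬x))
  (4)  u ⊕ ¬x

2

(1) fails at (0,0,0,0): the formula yields 1, G is 0.
(3) fails at (0,0,0,1): the formula yields 0, G is 1.
(4) fails at (0,0,0,0): the formula yields 1, G is 0.
That leaves (2). Evaluating it on every row reproduces the table of G exactly.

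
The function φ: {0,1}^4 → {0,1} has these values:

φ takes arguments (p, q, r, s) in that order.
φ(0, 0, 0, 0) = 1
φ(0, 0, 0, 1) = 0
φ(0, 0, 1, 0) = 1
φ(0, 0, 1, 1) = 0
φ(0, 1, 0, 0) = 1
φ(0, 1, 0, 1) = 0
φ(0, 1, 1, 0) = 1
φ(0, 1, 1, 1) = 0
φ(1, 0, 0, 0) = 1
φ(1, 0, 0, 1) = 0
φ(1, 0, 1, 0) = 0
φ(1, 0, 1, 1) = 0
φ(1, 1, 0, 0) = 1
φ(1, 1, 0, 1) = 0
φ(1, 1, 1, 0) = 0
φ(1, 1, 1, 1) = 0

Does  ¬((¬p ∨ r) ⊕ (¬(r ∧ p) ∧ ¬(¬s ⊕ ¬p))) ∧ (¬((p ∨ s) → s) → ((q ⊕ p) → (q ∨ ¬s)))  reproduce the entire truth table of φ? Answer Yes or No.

Yes

Check the formula against φ row by row:
  p=0, q=0, r=0, s=0: formula gives 1, φ = 1 ✓
  p=0, q=0, r=0, s=1: formula gives 0, φ = 0 ✓
  p=0, q=0, r=1, s=0: formula gives 1, φ = 1 ✓
  p=0, q=0, r=1, s=1: formula gives 0, φ = 0 ✓
  …and likewise for the remaining 12 rows.
All 16 rows match — the expression computes φ exactly.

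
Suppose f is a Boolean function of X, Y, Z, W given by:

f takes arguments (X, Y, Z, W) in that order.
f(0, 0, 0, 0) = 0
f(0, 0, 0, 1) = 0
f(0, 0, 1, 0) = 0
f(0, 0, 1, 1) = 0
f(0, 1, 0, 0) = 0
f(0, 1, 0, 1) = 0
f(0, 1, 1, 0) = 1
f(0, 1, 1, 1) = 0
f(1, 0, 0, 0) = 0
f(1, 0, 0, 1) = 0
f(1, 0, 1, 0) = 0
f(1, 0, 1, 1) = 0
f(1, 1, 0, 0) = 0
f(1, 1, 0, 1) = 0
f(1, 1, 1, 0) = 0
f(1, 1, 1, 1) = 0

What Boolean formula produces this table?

f(X, Y, Z, W) = ((X' · Y) · Z) · W'

f is 1 on exactly one input, (0,1,1,0), whose minterm is ¬X·Y·Z·¬W. So f is just that conjunction.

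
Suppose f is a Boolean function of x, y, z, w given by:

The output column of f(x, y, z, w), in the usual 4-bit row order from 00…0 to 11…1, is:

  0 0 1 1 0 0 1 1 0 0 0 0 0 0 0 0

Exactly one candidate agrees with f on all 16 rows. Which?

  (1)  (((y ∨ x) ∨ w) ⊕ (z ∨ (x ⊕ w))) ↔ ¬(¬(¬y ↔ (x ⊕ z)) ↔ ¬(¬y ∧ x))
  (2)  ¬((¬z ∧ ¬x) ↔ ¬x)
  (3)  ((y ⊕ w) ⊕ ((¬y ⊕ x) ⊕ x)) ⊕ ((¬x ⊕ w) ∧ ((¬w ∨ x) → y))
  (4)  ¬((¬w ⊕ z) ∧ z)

2

(1) disagrees with f on (0,0,0,0) (formula → 1, table → 0); rule it out.
(3) disagrees with f on (0,0,0,0) (formula → 1, table → 0); rule it out.
(4) disagrees with f on (0,0,0,0) (formula → 1, table → 0); rule it out.
That leaves (2). Evaluating it on every row reproduces the table of f exactly.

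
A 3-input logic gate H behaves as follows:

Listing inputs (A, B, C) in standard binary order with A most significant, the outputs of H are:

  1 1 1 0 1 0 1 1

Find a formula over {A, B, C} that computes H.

H(A, B, C) = ¬(((¬A ∧ B) ∧ C) ∨ ((A ∧ ¬B) ∧ C))

The 0-rows are (0,1,1), (1,0,1). Take each as a conjunction (¬A·B·C, A·¬B·C), form their disjunction, and complement — that gives a formula that is 1 everywhere H is.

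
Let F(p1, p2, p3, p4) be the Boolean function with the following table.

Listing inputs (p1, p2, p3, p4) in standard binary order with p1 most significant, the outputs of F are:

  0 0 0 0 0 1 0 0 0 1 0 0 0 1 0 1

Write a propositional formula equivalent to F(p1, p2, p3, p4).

F(p1, p2, p3, p4) = (((((not p1 and p2) and not p3) and p4) or (((p1 and not p2) and not p3) and p4)) or (((p1 and p2) and not p3) and p4)) or (((p1 and p2) and p3) and p4)

F=1 on 4 inputs: (0,1,0,1), (1,0,0,1), (1,1,0,1), (1,1,1,1). Reading each as a conjunction of literals (¬p1·p2·¬p3·p4, p1·¬p2·¬p3·p4, p1·p2·¬p3·p4, p1·p2·p3·p4) and taking the OR gives the canonical DNF.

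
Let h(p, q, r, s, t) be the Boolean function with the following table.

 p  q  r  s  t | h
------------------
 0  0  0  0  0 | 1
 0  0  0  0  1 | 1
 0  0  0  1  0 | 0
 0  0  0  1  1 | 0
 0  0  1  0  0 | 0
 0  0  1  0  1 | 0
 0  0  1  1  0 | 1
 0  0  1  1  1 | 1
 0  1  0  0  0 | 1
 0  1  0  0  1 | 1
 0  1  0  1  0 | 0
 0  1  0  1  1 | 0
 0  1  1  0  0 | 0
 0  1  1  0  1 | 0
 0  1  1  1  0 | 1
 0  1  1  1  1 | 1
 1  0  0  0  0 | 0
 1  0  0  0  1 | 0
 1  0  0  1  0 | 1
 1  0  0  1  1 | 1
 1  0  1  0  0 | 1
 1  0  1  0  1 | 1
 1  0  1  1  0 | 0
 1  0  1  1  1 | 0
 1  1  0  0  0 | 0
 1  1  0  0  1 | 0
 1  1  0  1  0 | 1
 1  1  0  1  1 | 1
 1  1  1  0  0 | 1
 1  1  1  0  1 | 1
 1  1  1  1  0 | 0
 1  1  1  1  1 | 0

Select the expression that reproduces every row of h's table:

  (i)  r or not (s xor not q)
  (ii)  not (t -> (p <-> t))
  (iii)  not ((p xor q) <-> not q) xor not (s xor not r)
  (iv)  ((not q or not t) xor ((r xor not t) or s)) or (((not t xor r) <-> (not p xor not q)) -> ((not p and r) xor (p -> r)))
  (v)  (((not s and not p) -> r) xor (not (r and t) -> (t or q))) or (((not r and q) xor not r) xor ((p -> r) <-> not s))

(i): at (0,0,0,0,0) it gives 0, but h = 1 — eliminated.
(ii): at (0,0,0,0,0) it gives 0, but h = 1 — eliminated.
(iv): at (0,0,0,1,0) it gives 1, but h = 0 — eliminated.
(v): at (0,0,0,0,0) it gives 0, but h = 1 — eliminated.
That leaves (iii). Evaluating it on every row reproduces the table of h exactly.

iii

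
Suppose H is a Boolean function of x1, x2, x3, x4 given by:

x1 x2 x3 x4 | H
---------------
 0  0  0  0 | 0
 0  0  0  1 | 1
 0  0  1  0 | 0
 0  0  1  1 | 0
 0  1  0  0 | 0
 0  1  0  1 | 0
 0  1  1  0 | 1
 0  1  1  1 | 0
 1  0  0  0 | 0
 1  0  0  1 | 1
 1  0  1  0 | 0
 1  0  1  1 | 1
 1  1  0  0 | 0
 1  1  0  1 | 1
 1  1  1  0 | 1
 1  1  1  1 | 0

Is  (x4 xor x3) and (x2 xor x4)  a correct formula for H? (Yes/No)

No

Check the formula against H row by row:
  x1=0, x2=0, x3=0, x4=0: formula gives 0, H = 0 ✓
  x1=0, x2=0, x3=0, x4=1: formula gives 1, H = 1 ✓
  x1=0, x2=0, x3=1, x4=0: formula gives 0, H = 0 ✓
  x1=0, x2=0, x3=1, x4=1: formula gives 0, H = 0 ✓
  …
  x1=1, x2=0, x3=1, x4=1: formula gives 0, but H = 1 ✗
Row (1,0,1,1) is a counterexample, so the formula is not equivalent to H.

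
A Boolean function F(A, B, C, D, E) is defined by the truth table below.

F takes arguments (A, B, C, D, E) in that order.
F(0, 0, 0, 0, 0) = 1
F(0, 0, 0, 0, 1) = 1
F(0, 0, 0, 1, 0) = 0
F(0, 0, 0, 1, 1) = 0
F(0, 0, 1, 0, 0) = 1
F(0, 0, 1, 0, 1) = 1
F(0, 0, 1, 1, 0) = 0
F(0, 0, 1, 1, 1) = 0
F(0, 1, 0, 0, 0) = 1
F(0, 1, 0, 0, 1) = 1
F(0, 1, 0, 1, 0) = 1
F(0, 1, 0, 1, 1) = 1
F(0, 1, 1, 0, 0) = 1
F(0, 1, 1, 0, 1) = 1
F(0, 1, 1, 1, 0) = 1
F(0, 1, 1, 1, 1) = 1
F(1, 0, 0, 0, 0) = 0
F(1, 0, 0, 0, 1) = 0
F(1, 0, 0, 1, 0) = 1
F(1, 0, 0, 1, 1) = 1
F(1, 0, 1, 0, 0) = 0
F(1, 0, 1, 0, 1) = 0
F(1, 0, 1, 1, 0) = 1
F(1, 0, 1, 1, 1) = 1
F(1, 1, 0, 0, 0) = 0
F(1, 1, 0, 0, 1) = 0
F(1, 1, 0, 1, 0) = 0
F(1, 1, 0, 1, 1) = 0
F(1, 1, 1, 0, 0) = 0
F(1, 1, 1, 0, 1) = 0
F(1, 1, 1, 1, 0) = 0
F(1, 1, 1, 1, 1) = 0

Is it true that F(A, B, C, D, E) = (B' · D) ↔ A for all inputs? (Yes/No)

Test each input against both F and the formula:
  A=0, B=0, C=0, D=0, E=0: formula gives 1, F = 1 ✓
  A=0, B=0, C=0, D=0, E=1: formula gives 1, F = 1 ✓
  A=0, B=0, C=0, D=1, E=0: formula gives 0, F = 0 ✓
  A=0, B=0, C=0, D=1, E=1: formula gives 0, F = 0 ✓
  … (the remaining 28 rows also agree.)
All 32 rows match — the expression computes F exactly.

Yes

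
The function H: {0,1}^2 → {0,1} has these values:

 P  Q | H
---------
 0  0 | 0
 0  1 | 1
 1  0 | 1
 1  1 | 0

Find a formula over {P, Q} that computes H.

H(P, Q) = P ^ Q

The output is 1 exactly when an odd number of inputs are 1 — the 2-way XOR (parity).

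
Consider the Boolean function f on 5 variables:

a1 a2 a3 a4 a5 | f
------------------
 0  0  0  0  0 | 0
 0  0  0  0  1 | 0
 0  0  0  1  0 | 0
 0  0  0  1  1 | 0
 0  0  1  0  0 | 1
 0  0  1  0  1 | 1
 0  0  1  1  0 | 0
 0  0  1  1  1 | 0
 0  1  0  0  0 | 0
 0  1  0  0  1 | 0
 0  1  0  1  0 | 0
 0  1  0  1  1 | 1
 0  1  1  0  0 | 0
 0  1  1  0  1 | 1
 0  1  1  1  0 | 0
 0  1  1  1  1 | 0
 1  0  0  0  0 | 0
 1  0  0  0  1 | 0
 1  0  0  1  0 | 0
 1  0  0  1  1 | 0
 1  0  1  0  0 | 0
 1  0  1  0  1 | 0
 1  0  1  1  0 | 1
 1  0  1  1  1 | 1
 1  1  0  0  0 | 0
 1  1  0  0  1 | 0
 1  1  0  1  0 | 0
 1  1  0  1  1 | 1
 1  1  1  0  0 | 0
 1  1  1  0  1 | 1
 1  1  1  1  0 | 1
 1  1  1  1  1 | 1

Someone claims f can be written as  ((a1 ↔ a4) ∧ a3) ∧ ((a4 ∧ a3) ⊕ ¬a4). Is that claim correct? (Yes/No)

No

Test each input against both f and the formula:
  a1=0, a2=0, a3=0, a4=0, a5=0: formula gives 0, f = 0 ✓
  a1=0, a2=0, a3=0, a4=0, a5=1: formula gives 0, f = 0 ✓
  a1=0, a2=0, a3=0, a4=1, a5=0: formula gives 0, f = 0 ✓
  a1=0, a2=0, a3=0, a4=1, a5=1: formula gives 0, f = 0 ✓
  …
  a1=0, a2=1, a3=0, a4=1, a5=1: formula gives 0, but f = 1 ✗
A single disagreement suffices: at (0,1,0,1,1) they differ, so the formula does not compute f.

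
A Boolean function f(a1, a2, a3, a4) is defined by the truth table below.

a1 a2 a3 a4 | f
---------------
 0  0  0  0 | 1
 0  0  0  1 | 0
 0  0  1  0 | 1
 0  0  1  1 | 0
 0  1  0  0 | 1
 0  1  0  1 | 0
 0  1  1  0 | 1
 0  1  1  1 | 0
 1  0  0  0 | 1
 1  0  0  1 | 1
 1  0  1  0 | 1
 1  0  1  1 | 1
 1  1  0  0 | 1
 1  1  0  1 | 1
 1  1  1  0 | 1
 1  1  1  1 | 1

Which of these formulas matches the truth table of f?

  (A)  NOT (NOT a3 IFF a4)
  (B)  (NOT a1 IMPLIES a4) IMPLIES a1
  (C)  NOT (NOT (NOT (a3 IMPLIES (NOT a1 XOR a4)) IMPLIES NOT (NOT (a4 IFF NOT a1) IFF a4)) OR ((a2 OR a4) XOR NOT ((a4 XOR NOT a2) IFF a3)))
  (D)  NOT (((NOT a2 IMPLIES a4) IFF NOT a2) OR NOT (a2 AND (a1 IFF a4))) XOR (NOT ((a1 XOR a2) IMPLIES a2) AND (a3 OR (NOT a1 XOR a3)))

(A) disagrees with f on (0,0,1,0) (formula → 0, table → 1); rule it out.
(C) disagrees with f on (0,0,0,0) (formula → 0, table → 1); rule it out.
(D) disagrees with f on (0,0,0,0) (formula → 0, table → 1); rule it out.
(B) is the remaining candidate, and it agrees with f on all 16 inputs.

B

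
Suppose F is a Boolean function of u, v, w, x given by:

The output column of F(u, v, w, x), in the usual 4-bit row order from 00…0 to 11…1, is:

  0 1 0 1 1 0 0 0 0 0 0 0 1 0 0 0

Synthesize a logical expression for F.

The 1-rows are (0,0,0,1), (0,0,1,1), (0,1,0,0), (1,1,0,0). Each contributes one minterm — ¬u·¬v·¬w·x; ¬u·¬v·w·x; ¬u·v·¬w·¬x; u·v·¬w·¬x — and their disjunction is a sum-of-products form of F.

F(u, v, w, x) = (((((¬u ∧ ¬v) ∧ ¬w) ∧ x) ∨ (((¬u ∧ ¬v) ∧ w) ∧ x)) ∨ (((¬u ∧ v) ∧ ¬w) ∧ ¬x)) ∨ (((u ∧ v) ∧ ¬w) ∧ ¬x)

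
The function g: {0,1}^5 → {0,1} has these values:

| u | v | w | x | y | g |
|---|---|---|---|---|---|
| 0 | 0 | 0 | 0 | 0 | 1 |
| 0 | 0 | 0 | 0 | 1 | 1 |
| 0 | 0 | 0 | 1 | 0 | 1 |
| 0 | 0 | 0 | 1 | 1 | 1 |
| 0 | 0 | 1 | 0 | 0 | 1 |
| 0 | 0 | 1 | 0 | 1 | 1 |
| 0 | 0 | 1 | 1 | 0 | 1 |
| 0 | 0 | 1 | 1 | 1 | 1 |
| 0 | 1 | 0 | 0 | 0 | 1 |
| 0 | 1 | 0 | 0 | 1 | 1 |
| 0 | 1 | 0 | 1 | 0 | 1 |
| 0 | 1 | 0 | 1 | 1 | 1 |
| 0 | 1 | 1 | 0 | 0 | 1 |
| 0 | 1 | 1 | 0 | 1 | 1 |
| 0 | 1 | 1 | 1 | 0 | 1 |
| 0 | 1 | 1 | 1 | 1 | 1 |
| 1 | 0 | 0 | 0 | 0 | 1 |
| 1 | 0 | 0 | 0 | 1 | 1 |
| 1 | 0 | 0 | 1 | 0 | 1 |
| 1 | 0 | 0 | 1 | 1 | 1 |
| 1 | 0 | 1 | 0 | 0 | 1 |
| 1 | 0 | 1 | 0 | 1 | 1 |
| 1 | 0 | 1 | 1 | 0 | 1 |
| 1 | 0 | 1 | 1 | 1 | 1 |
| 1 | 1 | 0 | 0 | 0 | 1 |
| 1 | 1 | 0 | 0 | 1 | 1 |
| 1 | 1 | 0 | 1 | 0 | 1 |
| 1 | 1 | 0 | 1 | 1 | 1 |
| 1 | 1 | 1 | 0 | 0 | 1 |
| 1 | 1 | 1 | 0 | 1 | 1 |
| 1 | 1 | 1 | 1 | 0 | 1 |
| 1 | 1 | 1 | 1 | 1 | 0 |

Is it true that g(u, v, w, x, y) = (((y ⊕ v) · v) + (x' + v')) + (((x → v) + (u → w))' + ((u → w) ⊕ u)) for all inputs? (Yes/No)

Yes

Evaluate (((y ⊕ v) · v) + (x' + v')) + (((x → v) + (u → w))' + ((u → w) ⊕ u)) on each row and compare to g:
  u=0, v=0, w=0, x=0, y=0: formula gives 1, g = 1 ✓
  u=0, v=0, w=0, x=0, y=1: formula gives 1, g = 1 ✓
  u=0, v=0, w=0, x=1, y=0: formula gives 1, g = 1 ✓
  u=0, v=0, w=0, x=1, y=1: formula gives 1, g = 1 ✓
  …and likewise for the remaining 28 rows.
Every row agrees, so the formula is equivalent.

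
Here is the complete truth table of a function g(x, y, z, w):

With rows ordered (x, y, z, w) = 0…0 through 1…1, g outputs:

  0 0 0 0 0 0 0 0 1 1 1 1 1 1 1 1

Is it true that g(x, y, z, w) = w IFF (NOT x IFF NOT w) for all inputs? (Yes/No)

Yes

Evaluate w IFF (NOT x IFF NOT w) on each row and compare to g:
  x=0, y=0, z=0, w=0: formula gives 0, g = 0 ✓
  x=0, y=0, z=0, w=1: formula gives 0, g = 0 ✓
  x=0, y=0, z=1, w=0: formula gives 0, g = 0 ✓
  x=0, y=0, z=1, w=1: formula gives 0, g = 0 ✓
  …and likewise for the remaining 12 rows.
Every row agrees, so the formula is equivalent.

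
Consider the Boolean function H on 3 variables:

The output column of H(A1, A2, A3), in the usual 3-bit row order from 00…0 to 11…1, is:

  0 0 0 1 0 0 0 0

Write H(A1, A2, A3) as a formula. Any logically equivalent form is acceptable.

H is 1 on exactly one input, (0,1,1), whose minterm is ¬A1·A2·A3. So H is just that conjunction.

H(A1, A2, A3) = (not A1 and A2) and A3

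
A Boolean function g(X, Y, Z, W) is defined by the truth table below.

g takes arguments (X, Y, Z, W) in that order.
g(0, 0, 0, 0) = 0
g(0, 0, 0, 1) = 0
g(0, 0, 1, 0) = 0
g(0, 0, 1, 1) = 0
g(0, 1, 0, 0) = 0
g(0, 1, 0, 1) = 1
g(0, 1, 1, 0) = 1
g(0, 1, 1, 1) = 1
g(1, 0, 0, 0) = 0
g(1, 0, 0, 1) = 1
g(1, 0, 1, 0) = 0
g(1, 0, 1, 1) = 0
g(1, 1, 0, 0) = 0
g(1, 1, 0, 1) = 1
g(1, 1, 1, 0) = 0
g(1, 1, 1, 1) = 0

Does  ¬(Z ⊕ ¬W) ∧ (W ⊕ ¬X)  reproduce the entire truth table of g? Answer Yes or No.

No

Evaluate ¬(Z ⊕ ¬W) ∧ (W ⊕ ¬X) on each row and compare to g:
  X=0, Y=0, Z=0, W=0: formula gives 0, g = 0 ✓
  X=0, Y=0, Z=0, W=1: formula gives 0, g = 0 ✓
  X=0, Y=0, Z=1, W=0: formula gives 1, but g = 0 ✗
Since they disagree at (0,0,1,0), the expression is not a correct formula for g.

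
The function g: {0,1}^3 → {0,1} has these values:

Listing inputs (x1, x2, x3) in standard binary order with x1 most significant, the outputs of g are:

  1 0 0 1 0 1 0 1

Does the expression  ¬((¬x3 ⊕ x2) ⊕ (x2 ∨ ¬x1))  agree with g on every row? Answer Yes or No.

Yes

Evaluate ¬((¬x3 ⊕ x2) ⊕ (x2 ∨ ¬x1)) on each row and compare to g:
  x1=0, x2=0, x3=0: formula gives 1, g = 1 ✓
  x1=0, x2=0, x3=1: formula gives 0, g = 0 ✓
  x1=0, x2=1, x3=0: formula gives 0, g = 0 ✓
  x1=0, x2=1, x3=1: formula gives 1, g = 1 ✓
  x1=1, x2=0, x3=0: formula gives 0, g = 0 ✓
  … (the remaining 3 rows also agree.)
Every row agrees, so the formula is equivalent.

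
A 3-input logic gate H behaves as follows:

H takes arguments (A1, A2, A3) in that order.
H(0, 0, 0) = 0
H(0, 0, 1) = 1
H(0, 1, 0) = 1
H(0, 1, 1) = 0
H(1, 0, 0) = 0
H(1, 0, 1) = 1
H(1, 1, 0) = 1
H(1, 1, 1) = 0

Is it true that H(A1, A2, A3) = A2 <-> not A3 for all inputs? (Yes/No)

Evaluate A2 <-> not A3 on each row and compare to H:
  A1=0, A2=0, A3=0: formula gives 0, H = 0 ✓
  A1=0, A2=0, A3=1: formula gives 1, H = 1 ✓
  A1=0, A2=1, A3=0: formula gives 1, H = 1 ✓
  A1=0, A2=1, A3=1: formula gives 0, H = 0 ✓
  A1=1, A2=0, A3=0: formula gives 0, H = 0 ✓
  … (the remaining 3 rows also agree.)
No disagreement on any input; they are logically equivalent.

Yes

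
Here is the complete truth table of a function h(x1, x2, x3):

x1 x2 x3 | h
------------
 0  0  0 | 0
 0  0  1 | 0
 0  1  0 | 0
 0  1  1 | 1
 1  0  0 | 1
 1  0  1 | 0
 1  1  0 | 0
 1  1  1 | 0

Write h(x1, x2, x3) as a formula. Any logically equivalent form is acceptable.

h(x1, x2, x3) = ((~x1 & x2) & x3) | ((x1 & ~x2) & ~x3)

The 1-rows are (0,1,1), (1,0,0). Each contributes one minterm — ¬x1·x2·x3; x1·¬x2·¬x3 — and their disjunction is a sum-of-products form of h.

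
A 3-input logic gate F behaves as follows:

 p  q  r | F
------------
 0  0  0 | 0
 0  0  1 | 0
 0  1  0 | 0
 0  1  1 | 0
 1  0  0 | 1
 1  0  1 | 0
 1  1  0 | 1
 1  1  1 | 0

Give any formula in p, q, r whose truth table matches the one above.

F(p, q, r) = ((p & ~q) & ~r) | ((p & q) & ~r)

Collect the rows where F=1 — (1,0,0), (1,1,0) — and write one minterm per row: p·¬q·¬r, p·q·¬r. Their union (logical OR) reproduces the table exactly.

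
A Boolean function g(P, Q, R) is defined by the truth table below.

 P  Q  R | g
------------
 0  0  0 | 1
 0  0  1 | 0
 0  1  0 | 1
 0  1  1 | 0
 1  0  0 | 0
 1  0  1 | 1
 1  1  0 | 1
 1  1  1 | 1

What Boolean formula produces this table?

g(P, Q, R) = ¬((((¬P ∧ ¬Q) ∧ R) ∨ ((¬P ∧ Q) ∧ R)) ∨ ((P ∧ ¬Q) ∧ ¬R))

There are just 3 zero rows: (0,0,1), (0,1,1), (1,0,0). Their minterms are ¬P·¬Q·R, ¬P·Q·R, P·¬Q·¬R; the OR of those covers precisely the 0-outputs, and negating it yields g.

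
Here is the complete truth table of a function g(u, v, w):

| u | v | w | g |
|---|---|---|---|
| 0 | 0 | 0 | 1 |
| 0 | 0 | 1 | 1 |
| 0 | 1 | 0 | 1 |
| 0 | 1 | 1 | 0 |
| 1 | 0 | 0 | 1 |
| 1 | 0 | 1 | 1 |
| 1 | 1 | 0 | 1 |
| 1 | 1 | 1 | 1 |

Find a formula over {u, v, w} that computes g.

g(u, v, w) = not ((not u and v) and w)

Only row (0,1,1) gives 0. So g is 1 everywhere except there — the complement of the minterm ¬u·v·w.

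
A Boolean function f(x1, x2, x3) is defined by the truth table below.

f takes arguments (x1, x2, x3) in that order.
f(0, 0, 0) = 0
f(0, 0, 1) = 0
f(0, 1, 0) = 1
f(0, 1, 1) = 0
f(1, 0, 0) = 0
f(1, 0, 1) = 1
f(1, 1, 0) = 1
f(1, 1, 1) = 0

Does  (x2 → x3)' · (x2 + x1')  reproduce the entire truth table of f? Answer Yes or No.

No

Test each input against both f and the formula:
  x1=0, x2=0, x3=0: formula gives 0, f = 0 ✓
  x1=0, x2=0, x3=1: formula gives 0, f = 0 ✓
  x1=0, x2=1, x3=0: formula gives 1, f = 1 ✓
  x1=0, x2=1, x3=1: formula gives 0, f = 0 ✓
  x1=1, x2=0, x3=0: formula gives 0, f = 0 ✓
  x1=1, x2=0, x3=1: formula gives 0, but f = 1 ✗
Row (1,0,1) is a counterexample, so the formula is not equivalent to f.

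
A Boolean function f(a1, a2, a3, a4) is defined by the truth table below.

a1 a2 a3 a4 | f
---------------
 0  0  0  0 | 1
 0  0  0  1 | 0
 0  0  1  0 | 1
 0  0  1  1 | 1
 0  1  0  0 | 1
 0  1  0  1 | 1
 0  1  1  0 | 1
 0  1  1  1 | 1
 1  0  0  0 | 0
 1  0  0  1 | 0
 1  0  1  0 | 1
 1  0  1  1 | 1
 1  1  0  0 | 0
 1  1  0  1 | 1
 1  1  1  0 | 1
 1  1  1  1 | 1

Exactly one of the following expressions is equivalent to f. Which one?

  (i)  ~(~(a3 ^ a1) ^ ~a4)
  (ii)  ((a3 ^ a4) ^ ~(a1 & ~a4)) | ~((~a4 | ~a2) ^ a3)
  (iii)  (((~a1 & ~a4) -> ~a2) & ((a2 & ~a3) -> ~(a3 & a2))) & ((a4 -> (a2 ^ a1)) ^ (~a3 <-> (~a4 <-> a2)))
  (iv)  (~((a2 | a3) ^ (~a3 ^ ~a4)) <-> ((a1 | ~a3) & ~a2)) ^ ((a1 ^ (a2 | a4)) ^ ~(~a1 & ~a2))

ii

(i) fails at (0,0,1,0): the formula yields 0, f is 1.
(iii) fails at (0,0,0,1): the formula yields 1, f is 0.
(iv) fails at (0,0,0,1): the formula yields 1, f is 0.
(ii) is the remaining candidate, and it agrees with f on all 16 inputs.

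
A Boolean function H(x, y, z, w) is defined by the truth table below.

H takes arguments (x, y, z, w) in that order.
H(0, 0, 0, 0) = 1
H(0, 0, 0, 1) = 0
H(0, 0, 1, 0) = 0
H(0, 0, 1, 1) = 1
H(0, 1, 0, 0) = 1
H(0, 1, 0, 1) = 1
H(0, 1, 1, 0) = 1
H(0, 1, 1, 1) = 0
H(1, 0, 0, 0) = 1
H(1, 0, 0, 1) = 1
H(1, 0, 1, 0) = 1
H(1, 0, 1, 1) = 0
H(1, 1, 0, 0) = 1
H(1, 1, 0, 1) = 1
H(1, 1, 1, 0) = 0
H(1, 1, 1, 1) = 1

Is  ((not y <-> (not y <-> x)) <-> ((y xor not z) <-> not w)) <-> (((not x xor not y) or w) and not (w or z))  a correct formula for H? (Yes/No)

Evaluate ((not y <-> (not y <-> x)) <-> ((y xor not z) <-> not w)) <-> (((not x xor not y) or w) and not (w or z)) on each row and compare to H:
  x=0, y=0, z=0, w=0: formula gives 1, H = 1 ✓
  x=0, y=0, z=0, w=1: formula gives 0, H = 0 ✓
  x=0, y=0, z=1, w=0: formula gives 0, H = 0 ✓
  x=0, y=0, z=1, w=1: formula gives 1, H = 1 ✓
  …
  x=1, y=1, z=0, w=1: formula gives 0, but H = 1 ✗
Row (1,1,0,1) is a counterexample, so the formula is not equivalent to H.

No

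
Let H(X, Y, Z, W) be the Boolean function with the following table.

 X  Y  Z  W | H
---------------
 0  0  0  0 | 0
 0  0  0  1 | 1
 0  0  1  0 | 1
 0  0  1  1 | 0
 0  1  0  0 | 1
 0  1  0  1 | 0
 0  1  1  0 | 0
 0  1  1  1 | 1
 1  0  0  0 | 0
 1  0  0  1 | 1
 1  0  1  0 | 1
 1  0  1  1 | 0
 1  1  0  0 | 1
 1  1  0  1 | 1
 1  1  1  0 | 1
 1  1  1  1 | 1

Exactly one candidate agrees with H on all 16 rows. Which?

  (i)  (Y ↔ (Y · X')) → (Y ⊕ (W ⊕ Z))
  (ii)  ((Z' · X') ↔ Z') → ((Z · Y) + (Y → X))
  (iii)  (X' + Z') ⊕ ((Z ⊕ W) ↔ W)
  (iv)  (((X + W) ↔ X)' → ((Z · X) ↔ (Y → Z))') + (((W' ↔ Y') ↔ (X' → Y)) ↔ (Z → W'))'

(ii): at (0,0,0,0) it gives 1, but H = 0 — eliminated.
(iii): at (0,0,0,1) it gives 0, but H = 1 — eliminated.
(iv): at (0,0,0,0) it gives 1, but H = 0 — eliminated.
Only (i) survives; checking it on all 16 rows confirms it matches H.

i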